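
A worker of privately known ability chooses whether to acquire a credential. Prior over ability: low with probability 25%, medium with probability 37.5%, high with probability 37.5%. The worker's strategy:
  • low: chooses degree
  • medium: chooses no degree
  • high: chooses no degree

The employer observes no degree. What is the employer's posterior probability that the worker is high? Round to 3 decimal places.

P(no degree) = 0.25·0 + 0.375·1 + 0.375·1 = 0.75
P(high | no degree) = (0.375·1) / 0.75 = 0.375 / 0.75 = 0.5

0.500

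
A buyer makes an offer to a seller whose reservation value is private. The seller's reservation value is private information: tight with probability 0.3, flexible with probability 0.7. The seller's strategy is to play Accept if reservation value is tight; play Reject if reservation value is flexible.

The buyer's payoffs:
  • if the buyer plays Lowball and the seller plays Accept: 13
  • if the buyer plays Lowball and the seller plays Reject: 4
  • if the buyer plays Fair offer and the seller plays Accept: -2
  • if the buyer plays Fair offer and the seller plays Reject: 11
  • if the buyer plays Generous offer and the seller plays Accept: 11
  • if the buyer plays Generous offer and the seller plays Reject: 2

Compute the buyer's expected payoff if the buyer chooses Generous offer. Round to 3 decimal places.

4.700

E[Generous offer] = 0.3·11 + 0.7·2 = 3.3 + 1.4 = 4.7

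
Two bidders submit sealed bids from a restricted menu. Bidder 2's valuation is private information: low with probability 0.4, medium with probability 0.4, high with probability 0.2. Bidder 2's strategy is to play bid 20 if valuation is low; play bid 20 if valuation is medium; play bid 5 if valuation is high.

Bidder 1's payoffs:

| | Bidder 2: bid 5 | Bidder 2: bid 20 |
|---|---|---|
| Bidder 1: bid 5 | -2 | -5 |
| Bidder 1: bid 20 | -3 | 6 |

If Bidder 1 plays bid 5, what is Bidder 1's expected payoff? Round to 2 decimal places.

E[bid 5] = 0.4·(-5) + 0.4·(-5) + 0.2·(-2) = (-2) + (-2) + (-0.4) = -4.4

-4.40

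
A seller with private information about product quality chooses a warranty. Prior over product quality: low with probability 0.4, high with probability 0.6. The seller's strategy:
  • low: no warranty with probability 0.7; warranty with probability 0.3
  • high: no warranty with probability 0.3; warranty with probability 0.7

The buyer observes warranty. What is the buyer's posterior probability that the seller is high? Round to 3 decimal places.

0.778

Apply Bayes' rule using the sender's strategy as the likelihood.
P(warranty) = 0.4·0.3 + 0.6·0.7 = 0.54
P(high | warranty) = (0.6·0.7) / 0.54 = 0.42 / 0.54 = 0.777778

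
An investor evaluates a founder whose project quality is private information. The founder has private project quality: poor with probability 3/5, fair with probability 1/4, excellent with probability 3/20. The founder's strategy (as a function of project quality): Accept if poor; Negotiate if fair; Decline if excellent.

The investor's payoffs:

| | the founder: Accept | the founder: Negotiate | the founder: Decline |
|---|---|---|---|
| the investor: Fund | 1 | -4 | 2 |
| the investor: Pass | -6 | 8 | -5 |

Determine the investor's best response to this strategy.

E[Fund] = 3/5·(1) + 1/4·(-4) + 3/20·(2) = -1/10
E[Pass] = 3/5·(-6) + 1/4·(8) + 3/20·(-5) = -47/20
Best response: Fund (-1/10 is the largest).

Fund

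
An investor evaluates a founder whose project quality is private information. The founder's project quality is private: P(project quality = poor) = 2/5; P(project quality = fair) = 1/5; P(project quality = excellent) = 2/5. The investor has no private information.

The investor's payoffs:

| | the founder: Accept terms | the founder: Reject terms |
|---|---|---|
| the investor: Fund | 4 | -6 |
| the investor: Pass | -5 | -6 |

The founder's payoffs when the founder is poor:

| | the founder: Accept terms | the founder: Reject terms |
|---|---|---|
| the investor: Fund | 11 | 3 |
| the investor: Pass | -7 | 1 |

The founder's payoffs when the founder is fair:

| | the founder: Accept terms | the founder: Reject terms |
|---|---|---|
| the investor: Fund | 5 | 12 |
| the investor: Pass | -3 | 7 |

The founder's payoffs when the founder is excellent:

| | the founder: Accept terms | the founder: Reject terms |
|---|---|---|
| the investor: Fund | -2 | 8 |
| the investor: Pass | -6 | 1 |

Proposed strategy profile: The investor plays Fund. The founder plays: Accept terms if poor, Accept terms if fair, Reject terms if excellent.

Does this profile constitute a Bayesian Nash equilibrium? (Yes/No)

The investor plays Fund: E[Fund] = 2/5·(4) + 1/5·(4) + 2/5·(-6) = 0; E[Pass] = -27/5. Best-responding. ✓
The founder (project quality poor), facing Fund: Accept terms gives 11, Reject terms gives 3. Proposed Accept terms is best. ✓
The founder (project quality fair), facing Fund: Accept terms gives 5, Reject terms gives 12. Proposed Accept terms is not best — profitable deviation exists. ✗
The founder (project quality excellent), facing Fund: Accept terms gives -2, Reject terms gives 8. Proposed Reject terms is best. ✓

No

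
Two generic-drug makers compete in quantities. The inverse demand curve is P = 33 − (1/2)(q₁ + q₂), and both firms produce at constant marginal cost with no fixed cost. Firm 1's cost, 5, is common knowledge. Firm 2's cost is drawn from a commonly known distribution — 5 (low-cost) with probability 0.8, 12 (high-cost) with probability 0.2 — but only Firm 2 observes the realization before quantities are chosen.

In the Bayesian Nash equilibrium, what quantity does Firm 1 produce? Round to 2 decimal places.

19.60

Each type of Firm 2 best-responds to q₁; Firm 1 best-responds to the expected q₂ over Firm 2's types.
Firm 2 with cost c maximizes (33 − (1/2)(q₁+q₂) − c)·q₂, giving q₂(c) = (33 − c − (1/2)q₁).
E[c₂] = 0.8·5 + 0.2·12 = 6.4
Firm 1's FOC against E[q₂] yields q₁ = (33 − 2·5 + E[c₂])/(3/2) = (33 − 10 + 6.4)/(3/2) = 19.6.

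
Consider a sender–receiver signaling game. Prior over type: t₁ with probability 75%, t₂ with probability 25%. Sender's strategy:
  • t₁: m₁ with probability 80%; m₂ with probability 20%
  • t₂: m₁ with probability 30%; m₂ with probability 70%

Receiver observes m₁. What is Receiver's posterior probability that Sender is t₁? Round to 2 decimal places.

0.89

P(m₁) = 0.75·0.8 + 0.25·0.3 = 0.675
P(t₁ | m₁) = (0.75·0.8) / 0.675 = 0.6 / 0.675 = 0.888889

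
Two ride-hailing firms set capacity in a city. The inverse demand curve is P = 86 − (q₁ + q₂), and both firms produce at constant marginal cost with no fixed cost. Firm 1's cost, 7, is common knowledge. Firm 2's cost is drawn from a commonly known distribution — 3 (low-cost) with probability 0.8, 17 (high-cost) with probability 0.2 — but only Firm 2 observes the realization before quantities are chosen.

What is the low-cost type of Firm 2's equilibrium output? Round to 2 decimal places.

28.53

Firm 2 with cost c maximizes (86 − (q₁+q₂) − c)·q₂, giving q₂(c) = (86 − c − q₁)/2.
E[c₂] = 0.8·3 + 0.2·17 = 5.8
Firm 1's FOC against E[q₂] yields q₁ = (86 − 2·7 + E[c₂])/3 = (86 − 14 + 5.8)/3 = 25.9333.
q₂(low-cost) = (86 − 3 − 25.9333)/2 = 28.5333.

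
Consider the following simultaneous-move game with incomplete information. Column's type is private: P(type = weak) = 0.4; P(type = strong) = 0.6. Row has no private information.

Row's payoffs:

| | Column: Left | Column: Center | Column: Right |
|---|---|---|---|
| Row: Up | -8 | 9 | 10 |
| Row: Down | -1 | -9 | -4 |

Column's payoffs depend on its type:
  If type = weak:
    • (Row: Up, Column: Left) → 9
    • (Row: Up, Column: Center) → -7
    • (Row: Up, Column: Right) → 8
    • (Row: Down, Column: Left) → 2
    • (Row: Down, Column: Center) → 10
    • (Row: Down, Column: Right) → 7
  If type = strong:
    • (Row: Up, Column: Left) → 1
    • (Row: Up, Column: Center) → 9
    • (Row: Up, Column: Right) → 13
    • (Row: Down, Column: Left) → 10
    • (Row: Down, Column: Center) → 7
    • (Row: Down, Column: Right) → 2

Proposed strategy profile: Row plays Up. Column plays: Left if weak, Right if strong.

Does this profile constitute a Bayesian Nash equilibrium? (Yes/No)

Yes

Row plays Up: E[Up] = 0.4·(-8) + 0.6·(10) = 2.8; E[Down] = -2.8. Best-responding. ✓
Column (type weak), facing Up: Left gives 9, Center gives -7, Right gives 8. Proposed Left is best. ✓
Column (type strong), facing Up: Left gives 1, Center gives 9, Right gives 13. Proposed Right is best. ✓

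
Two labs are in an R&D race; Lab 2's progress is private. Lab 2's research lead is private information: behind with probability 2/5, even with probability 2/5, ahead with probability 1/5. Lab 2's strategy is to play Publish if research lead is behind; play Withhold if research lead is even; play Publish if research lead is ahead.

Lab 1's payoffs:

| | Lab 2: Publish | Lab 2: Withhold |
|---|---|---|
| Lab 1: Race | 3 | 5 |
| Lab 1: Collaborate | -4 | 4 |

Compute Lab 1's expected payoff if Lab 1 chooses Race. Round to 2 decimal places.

E[Race] = 2/5·3 + 2/5·5 + 1/5·3 = 6/5 + 2 + 3/5 = 19/5

3.80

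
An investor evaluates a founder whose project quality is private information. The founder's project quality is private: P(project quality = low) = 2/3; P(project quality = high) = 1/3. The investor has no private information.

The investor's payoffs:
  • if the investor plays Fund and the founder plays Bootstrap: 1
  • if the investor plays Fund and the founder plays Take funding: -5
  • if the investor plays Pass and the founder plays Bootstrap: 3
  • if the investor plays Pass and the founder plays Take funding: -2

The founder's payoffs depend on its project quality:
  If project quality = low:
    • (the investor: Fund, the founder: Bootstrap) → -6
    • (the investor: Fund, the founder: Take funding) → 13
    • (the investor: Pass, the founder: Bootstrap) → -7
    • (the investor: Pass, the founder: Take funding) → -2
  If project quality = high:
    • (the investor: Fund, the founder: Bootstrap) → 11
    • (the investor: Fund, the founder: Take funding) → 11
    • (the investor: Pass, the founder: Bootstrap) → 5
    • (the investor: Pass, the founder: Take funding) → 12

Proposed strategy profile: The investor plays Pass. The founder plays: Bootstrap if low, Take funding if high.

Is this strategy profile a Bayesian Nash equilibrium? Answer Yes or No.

The investor plays Pass: E[Pass] = 2/3·(3) + 1/3·(-2) = 4/3; E[Fund] = -1. Best-responding. ✓
The founder (project quality low), facing Pass: Bootstrap gives -7, Take funding gives -2. Proposed Bootstrap is not best — profitable deviation exists. ✗
The founder (project quality high), facing Pass: Bootstrap gives 5, Take funding gives 12. Proposed Take funding is best. ✓

No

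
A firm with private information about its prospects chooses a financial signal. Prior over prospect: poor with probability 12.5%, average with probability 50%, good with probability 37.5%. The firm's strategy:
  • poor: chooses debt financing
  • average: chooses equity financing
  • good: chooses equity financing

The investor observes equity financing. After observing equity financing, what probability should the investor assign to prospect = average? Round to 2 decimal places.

0.57

P(equity financing) = 0.125·0 + 0.5·1 + 0.375·1 = 0.875
P(average | equity financing) = (0.5·1) / 0.875 = 0.5 / 0.875 = 0.571429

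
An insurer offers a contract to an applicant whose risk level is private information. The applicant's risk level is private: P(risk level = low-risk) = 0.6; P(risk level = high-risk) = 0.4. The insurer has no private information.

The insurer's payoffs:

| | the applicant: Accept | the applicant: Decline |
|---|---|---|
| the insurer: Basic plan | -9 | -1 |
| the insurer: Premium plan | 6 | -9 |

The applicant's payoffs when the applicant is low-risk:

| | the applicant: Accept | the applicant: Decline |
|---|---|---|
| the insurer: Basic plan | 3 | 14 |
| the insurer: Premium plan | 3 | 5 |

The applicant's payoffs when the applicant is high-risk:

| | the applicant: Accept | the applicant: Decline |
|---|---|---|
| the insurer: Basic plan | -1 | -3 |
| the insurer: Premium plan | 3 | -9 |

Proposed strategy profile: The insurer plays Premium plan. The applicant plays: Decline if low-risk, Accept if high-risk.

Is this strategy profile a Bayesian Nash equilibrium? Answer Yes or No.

Yes

The insurer plays Premium plan: E[Premium plan] = 0.6·(-9) + 0.4·(6) = -3; E[Basic plan] = -4.2. Best-responding. ✓
The applicant (risk level low-risk), facing Premium plan: Accept gives 3, Decline gives 5. Proposed Decline is best. ✓
The applicant (risk level high-risk), facing Premium plan: Accept gives 3, Decline gives -9. Proposed Accept is best. ✓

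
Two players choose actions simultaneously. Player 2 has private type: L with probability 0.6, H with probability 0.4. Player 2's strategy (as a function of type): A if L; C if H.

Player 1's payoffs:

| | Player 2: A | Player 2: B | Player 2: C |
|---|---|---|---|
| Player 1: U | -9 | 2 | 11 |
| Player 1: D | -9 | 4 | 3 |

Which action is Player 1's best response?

U

E[U] = 0.6·(-9) + 0.4·(11) = -1
E[D] = 0.6·(-9) + 0.4·(3) = -4.2
Best response: U (-1 is the largest).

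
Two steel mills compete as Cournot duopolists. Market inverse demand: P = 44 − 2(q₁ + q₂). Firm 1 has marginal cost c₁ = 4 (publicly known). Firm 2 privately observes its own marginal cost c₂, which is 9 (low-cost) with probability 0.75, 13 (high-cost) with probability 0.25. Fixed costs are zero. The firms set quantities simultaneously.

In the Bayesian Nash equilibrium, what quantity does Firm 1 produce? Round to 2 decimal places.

7.67

Type-c best response for Firm 2: q₂(c) = (44 − c)/4 − q₁/2.
Firm 1 maximizes expected profit; its first-order condition is 44 − 4q₁ − 2E[q₂] − 4 = 0.
Substituting E[q₂] and solving: E[c₂] = 10, so q₁ = (44 − 2·4 + 10)/6 = 7.66667.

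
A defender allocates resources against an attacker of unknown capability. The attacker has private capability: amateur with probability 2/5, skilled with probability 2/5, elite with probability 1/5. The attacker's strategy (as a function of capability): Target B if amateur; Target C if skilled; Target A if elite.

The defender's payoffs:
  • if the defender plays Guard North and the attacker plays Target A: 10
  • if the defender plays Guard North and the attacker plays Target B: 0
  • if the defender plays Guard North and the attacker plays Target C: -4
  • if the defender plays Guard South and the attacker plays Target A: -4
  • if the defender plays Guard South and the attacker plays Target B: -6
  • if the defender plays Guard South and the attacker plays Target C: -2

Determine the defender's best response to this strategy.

Guard North

Compute the defender's expected payoff for each action, taking the expectation over the attacker's type.
E[Guard North] = 2/5·(0) + 2/5·(-4) + 1/5·(10) = 2/5
E[Guard South] = 2/5·(-6) + 2/5·(-2) + 1/5·(-4) = -4
Best response: Guard North (2/5 is the largest).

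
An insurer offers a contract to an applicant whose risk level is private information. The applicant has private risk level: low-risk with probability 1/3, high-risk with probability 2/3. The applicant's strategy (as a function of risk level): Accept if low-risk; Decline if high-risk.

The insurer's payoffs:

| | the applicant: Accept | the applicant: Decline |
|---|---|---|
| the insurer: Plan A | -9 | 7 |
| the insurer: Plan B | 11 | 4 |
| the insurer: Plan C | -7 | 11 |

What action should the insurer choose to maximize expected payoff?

Plan B

E[Plan A] = 1/3·(-9) + 2/3·(7) = 5/3
E[Plan B] = 1/3·(11) + 2/3·(4) = 19/3
E[Plan C] = 1/3·(-7) + 2/3·(11) = 5
Best response: Plan B (19/3 is the largest).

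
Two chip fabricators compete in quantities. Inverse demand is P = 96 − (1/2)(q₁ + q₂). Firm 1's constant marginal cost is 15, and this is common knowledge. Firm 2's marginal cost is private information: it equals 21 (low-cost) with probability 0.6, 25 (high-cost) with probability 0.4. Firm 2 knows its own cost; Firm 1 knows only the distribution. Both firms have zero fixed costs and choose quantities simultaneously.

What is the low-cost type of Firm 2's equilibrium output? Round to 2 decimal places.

Firm 2 with cost c maximizes (96 − (1/2)(q₁+q₂) − c)·q₂, giving q₂(c) = (96 − c − (1/2)q₁).
E[c₂] = 0.6·21 + 0.4·25 = 22.6
Firm 1's FOC against E[q₂] yields q₁ = (96 − 2·15 + E[c₂])/(3/2) = (96 − 30 + 22.6)/(3/2) = 59.0667.
q₂(low-cost) = (96 − 21 − (1/2)·59.0667) = 45.4667.

45.47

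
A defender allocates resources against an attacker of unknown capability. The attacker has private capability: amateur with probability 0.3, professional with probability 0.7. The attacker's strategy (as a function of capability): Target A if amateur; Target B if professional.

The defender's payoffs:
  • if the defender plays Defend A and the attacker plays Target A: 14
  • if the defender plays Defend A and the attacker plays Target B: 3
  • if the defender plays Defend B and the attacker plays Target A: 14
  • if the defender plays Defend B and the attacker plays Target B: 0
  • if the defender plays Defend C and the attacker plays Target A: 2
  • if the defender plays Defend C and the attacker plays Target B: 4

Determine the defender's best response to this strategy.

E[Defend A] = 0.3·(14) + 0.7·(3) = 6.3
E[Defend B] = 0.3·(14) + 0.7·(0) = 4.2
E[Defend C] = 0.3·(2) + 0.7·(4) = 3.4
Best response: Defend A (6.3 is the largest).

Defend A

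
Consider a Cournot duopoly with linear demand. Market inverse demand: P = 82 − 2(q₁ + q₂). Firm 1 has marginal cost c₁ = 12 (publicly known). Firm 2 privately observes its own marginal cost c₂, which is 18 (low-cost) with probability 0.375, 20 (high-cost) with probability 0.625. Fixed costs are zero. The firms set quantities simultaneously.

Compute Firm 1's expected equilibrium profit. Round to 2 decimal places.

Type-c best response for Firm 2: q₂(c) = (82 − c)/4 − q₁/2.
Firm 1 maximizes expected profit; its first-order condition is 82 − 4q₁ − 2E[q₂] − 12 = 0.
Substituting E[q₂] and solving: E[c₂] = 19.25, so q₁ = (82 − 2·12 + 19.25)/6 = 12.875.
E[P] = 82 − 2·(q₁ + E[q₂]) = 37.75; Firm 1's expected profit = (E[P] − 12)·q₁ = (37.75 − 12)·12.875 = 331.531.

331.53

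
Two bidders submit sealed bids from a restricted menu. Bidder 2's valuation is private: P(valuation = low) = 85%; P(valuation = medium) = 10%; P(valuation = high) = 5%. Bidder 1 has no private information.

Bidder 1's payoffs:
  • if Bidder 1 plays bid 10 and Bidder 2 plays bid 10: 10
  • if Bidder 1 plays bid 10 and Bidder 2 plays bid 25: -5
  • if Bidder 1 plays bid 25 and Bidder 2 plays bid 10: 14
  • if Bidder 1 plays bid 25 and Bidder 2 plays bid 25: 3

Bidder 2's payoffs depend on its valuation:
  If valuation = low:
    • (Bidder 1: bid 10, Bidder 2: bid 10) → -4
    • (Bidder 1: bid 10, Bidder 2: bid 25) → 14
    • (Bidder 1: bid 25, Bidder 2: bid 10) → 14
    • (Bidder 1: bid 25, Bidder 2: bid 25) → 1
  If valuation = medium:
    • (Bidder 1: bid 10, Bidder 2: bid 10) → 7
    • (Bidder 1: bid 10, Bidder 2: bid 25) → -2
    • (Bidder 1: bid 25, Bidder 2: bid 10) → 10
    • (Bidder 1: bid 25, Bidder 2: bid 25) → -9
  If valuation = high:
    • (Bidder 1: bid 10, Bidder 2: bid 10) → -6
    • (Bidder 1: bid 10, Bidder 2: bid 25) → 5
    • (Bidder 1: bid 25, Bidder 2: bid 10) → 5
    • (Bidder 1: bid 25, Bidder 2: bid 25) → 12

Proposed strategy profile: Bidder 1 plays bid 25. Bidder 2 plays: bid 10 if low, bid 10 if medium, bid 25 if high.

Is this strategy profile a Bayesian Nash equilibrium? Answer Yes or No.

Yes

Bidder 1 plays bid 25: E[bid 25] = 0.85·(14) + 0.1·(14) + 0.05·(3) = 13.45; E[bid 10] = 9.25. Best-responding. ✓
Bidder 2 (valuation low), facing bid 25: bid 10 gives 14, bid 25 gives 1. Proposed bid 10 is best. ✓
Bidder 2 (valuation medium), facing bid 25: bid 10 gives 10, bid 25 gives -9. Proposed bid 10 is best. ✓
Bidder 2 (valuation high), facing bid 25: bid 10 gives 5, bid 25 gives 12. Proposed bid 25 is best. ✓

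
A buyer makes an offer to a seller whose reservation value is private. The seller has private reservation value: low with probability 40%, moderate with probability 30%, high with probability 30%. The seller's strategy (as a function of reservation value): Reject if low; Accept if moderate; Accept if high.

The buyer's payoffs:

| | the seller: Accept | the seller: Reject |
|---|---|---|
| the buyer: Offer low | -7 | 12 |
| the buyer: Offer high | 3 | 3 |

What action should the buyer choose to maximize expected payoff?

E[Offer low] = 0.4·(12) + 0.3·(-7) + 0.3·(-7) = 0.6
E[Offer high] = 0.4·(3) + 0.3·(3) + 0.3·(3) = 3
Best response: Offer high (3 is the largest).

Offer high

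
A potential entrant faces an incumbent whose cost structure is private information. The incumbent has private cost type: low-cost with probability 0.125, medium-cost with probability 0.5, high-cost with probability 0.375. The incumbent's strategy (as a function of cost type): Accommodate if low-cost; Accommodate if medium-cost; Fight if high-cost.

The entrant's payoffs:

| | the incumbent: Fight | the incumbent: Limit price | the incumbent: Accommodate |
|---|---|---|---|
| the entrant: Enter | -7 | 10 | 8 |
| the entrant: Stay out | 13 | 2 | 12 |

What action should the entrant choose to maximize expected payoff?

E[Enter] = 0.125·(8) + 0.5·(8) + 0.375·(-7) = 2.375
E[Stay out] = 0.125·(12) + 0.5·(12) + 0.375·(13) = 12.375
Best response: Stay out (12.375 is the largest).

Stay out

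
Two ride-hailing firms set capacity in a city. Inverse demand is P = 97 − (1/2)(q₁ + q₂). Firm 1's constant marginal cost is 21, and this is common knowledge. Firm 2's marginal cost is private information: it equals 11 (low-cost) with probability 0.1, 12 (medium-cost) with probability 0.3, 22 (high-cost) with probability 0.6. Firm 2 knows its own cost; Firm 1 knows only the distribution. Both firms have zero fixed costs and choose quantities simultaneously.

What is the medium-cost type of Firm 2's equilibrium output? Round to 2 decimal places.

60.70

Each type of Firm 2 best-responds to q₁; Firm 1 best-responds to the expected q₂ over Firm 2's types.
Firm 2 with cost c maximizes (97 − (1/2)(q₁+q₂) − c)·q₂, giving q₂(c) = (97 − c − (1/2)q₁).
E[c₂] = 0.1·11 + 0.3·12 + 0.6·22 = 17.9
Firm 1's FOC against E[q₂] yields q₁ = (97 − 2·21 + E[c₂])/(3/2) = (97 − 42 + 17.9)/(3/2) = 48.6.
q₂(medium-cost) = (97 − 12 − (1/2)·48.6) = 60.7.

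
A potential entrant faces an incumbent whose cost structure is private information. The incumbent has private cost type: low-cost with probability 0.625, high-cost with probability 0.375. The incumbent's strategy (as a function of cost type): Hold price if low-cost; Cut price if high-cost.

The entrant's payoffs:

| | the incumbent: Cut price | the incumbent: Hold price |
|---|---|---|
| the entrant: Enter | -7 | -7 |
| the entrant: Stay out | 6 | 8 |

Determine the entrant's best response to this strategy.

Compute the entrant's expected payoff for each action, taking the expectation over the incumbent's type.
E[Enter] = 0.625·(-7) + 0.375·(-7) = -7
E[Stay out] = 0.625·(8) + 0.375·(6) = 7.25
Best response: Stay out (7.25 is the largest).

Stay out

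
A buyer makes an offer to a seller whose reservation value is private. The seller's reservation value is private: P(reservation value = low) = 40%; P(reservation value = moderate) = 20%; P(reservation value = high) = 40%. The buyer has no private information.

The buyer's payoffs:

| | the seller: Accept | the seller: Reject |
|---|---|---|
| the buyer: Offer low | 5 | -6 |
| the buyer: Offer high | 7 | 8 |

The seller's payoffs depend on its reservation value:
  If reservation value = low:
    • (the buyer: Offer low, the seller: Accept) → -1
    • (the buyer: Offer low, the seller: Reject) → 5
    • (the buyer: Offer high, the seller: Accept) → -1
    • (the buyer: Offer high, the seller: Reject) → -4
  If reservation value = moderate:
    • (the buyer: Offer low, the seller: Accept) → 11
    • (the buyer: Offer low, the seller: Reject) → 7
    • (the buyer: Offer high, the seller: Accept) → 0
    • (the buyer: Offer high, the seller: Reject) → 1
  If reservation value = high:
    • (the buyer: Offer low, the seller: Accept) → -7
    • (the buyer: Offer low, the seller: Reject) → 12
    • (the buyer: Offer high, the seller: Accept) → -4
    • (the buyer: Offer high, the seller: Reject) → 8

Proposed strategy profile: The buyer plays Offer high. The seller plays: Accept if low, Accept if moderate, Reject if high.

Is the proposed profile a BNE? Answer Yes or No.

The buyer plays Offer high: E[Offer high] = 0.4·(7) + 0.2·(7) + 0.4·(8) = 7.4; E[Offer low] = 0.6. Best-responding. ✓
The seller (reservation value low), facing Offer high: Accept gives -1, Reject gives -4. Proposed Accept is best. ✓
The seller (reservation value moderate), facing Offer high: Accept gives 0, Reject gives 1. Proposed Accept is not best — profitable deviation exists. ✗
The seller (reservation value high), facing Offer high: Accept gives -4, Reject gives 8. Proposed Reject is best. ✓

No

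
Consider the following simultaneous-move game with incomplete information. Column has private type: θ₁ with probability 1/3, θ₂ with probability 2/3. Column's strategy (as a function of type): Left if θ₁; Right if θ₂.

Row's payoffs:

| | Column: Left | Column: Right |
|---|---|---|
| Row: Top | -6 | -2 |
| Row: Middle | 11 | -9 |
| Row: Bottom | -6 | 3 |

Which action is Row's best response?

Bottom

E[Top] = 1/3·(-6) + 2/3·(-2) = -10/3
E[Middle] = 1/3·(11) + 2/3·(-9) = -7/3
E[Bottom] = 1/3·(-6) + 2/3·(3) = 0
Best response: Bottom (0 is the largest).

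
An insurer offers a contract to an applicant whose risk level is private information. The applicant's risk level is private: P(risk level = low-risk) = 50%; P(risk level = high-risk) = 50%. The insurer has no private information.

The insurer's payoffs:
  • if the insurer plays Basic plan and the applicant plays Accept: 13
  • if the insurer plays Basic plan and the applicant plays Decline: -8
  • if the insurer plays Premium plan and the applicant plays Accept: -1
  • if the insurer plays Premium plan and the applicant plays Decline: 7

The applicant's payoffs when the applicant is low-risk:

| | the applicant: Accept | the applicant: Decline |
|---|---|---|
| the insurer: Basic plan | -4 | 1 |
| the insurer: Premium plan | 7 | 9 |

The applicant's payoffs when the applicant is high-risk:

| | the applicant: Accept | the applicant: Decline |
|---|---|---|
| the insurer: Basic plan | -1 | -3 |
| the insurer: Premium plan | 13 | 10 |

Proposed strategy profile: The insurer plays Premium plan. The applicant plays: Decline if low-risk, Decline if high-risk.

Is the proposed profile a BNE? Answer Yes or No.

The insurer plays Premium plan: E[Premium plan] = 0.5·(7) + 0.5·(7) = 7; E[Basic plan] = -8. Best-responding. ✓
The applicant (risk level low-risk), facing Premium plan: Accept gives 7, Decline gives 9. Proposed Decline is best. ✓
The applicant (risk level high-risk), facing Premium plan: Accept gives 13, Decline gives 10. Proposed Decline is not best — profitable deviation exists. ✗

No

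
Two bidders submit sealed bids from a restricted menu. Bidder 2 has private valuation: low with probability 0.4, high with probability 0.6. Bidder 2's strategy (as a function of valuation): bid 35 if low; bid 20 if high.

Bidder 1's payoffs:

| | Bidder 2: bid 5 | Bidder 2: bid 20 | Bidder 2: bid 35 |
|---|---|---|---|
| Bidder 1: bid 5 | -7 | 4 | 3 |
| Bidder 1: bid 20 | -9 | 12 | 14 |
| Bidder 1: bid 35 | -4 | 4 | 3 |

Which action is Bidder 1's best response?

bid 20

E[bid 5] = 0.4·(3) + 0.6·(4) = 3.6
E[bid 20] = 0.4·(14) + 0.6·(12) = 12.8
E[bid 35] = 0.4·(3) + 0.6·(4) = 3.6
Best response: bid 20 (12.8 is the largest).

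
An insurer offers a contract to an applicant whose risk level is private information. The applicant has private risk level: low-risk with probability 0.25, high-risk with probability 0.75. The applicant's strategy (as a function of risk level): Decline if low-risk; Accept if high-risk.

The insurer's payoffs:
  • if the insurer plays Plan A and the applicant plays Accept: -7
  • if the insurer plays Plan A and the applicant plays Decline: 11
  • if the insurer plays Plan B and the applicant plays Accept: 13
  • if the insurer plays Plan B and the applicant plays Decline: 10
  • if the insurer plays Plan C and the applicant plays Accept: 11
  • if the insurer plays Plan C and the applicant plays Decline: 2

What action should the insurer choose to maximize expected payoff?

Plan B

E[Plan A] = 0.25·(11) + 0.75·(-7) = -2.5
E[Plan B] = 0.25·(10) + 0.75·(13) = 12.25
E[Plan C] = 0.25·(2) + 0.75·(11) = 8.75
Best response: Plan B (12.25 is the largest).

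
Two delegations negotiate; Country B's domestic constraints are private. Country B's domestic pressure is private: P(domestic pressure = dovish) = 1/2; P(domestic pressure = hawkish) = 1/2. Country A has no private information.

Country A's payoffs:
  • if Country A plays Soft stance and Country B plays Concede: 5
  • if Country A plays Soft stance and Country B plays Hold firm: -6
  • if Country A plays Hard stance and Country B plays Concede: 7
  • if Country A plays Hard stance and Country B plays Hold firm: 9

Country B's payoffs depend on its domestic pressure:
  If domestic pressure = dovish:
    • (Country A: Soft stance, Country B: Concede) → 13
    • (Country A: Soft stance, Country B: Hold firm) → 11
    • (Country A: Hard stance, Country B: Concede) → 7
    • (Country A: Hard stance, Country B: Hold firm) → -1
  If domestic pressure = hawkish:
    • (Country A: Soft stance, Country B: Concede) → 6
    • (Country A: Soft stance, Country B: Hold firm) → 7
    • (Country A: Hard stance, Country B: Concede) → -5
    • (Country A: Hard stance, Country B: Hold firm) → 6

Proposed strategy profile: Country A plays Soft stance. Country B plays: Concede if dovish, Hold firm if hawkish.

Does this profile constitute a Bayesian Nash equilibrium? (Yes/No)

No

A profile is a BNE iff every type of every player is best-responding given beliefs about the other side.
Country A plays Soft stance: E[Soft stance] = 1/2·(5) + 1/2·(-6) = -1/2; E[Hard stance] = 8. Not best-responding. ✗
Country B (domestic pressure dovish), facing Soft stance: Concede gives 13, Hold firm gives 11. Proposed Concede is best. ✓
Country B (domestic pressure hawkish), facing Soft stance: Concede gives 6, Hold firm gives 7. Proposed Hold firm is best. ✓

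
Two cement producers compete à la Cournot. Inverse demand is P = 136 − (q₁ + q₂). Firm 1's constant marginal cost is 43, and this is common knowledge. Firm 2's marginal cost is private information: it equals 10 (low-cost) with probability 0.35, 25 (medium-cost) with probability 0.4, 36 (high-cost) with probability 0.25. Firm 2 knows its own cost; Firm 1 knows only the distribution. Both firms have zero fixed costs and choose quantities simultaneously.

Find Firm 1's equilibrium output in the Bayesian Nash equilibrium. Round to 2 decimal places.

Type-c best response for Firm 2: q₂(c) = (136 − c)/2 − q₁/2.
Firm 1 maximizes expected profit; its first-order condition is 136 − 2q₁ − E[q₂] − 43 = 0.
Substituting E[q₂] and solving: E[c₂] = 22.5, so q₁ = (136 − 2·43 + 22.5)/3 = 24.1667.

24.17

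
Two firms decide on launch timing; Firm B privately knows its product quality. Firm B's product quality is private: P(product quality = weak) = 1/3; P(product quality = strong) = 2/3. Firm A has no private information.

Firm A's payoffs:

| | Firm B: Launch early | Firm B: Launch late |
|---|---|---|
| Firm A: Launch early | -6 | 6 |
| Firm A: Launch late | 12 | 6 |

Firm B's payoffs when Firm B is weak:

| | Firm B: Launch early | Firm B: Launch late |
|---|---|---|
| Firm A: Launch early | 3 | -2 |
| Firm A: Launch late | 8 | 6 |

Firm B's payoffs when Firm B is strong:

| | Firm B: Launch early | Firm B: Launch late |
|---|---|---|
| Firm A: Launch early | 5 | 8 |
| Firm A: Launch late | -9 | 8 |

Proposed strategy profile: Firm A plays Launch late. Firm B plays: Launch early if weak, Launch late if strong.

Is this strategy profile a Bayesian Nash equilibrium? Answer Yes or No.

Yes

A profile is a BNE iff every type of every player is best-responding given beliefs about the other side.
Firm A plays Launch late: E[Launch late] = 1/3·(12) + 2/3·(6) = 8; E[Launch early] = 2. Best-responding. ✓
Firm B (product quality weak), facing Launch late: Launch early gives 8, Launch late gives 6. Proposed Launch early is best. ✓
Firm B (product quality strong), facing Launch late: Launch early gives -9, Launch late gives 8. Proposed Launch late is best. ✓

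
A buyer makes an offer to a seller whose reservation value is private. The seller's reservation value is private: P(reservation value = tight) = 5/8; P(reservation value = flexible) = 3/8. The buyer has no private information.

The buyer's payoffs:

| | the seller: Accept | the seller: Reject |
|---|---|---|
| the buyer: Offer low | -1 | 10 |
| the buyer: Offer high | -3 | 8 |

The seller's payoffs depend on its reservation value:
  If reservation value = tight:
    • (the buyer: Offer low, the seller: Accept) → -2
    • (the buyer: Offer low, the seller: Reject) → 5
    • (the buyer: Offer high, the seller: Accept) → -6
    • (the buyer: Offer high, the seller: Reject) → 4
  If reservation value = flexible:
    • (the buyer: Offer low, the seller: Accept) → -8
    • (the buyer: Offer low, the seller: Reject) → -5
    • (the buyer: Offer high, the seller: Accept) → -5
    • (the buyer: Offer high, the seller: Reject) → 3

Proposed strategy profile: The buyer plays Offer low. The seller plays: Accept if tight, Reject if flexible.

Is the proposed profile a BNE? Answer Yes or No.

The buyer plays Offer low: E[Offer low] = 5/8·(-1) + 3/8·(10) = 25/8; E[Offer high] = 9/8. Best-responding. ✓
The seller (reservation value tight), facing Offer low: Accept gives -2, Reject gives 5. Proposed Accept is not best — profitable deviation exists. ✗
The seller (reservation value flexible), facing Offer low: Accept gives -8, Reject gives -5. Proposed Reject is best. ✓

No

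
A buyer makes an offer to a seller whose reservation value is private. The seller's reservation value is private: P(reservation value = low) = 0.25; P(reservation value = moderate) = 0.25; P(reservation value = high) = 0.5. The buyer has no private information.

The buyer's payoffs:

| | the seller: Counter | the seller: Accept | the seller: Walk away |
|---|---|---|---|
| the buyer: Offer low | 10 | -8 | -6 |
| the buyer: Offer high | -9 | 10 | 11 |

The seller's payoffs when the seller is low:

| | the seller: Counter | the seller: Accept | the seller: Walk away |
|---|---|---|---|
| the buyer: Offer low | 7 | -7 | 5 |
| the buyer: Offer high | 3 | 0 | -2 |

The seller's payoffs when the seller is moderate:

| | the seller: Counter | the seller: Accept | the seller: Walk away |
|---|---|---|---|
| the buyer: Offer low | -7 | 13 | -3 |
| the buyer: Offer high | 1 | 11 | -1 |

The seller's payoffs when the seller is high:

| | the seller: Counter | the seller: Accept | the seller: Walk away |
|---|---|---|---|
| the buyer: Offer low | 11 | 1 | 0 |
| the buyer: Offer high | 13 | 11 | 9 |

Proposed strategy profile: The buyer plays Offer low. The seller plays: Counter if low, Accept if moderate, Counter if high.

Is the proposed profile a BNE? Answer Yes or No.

Yes

A profile is a BNE iff every type of every player is best-responding given beliefs about the other side.
The buyer plays Offer low: E[Offer low] = 0.25·(10) + 0.25·(-8) + 0.5·(10) = 5.5; E[Offer high] = -4.25. Best-responding. ✓
The seller (reservation value low), facing Offer low: Counter gives 7, Accept gives -7, Walk away gives 5. Proposed Counter is best. ✓
The seller (reservation value moderate), facing Offer low: Counter gives -7, Accept gives 13, Walk away gives -3. Proposed Accept is best. ✓
The seller (reservation value high), facing Offer low: Counter gives 11, Accept gives 1, Walk away gives 0. Proposed Counter is best. ✓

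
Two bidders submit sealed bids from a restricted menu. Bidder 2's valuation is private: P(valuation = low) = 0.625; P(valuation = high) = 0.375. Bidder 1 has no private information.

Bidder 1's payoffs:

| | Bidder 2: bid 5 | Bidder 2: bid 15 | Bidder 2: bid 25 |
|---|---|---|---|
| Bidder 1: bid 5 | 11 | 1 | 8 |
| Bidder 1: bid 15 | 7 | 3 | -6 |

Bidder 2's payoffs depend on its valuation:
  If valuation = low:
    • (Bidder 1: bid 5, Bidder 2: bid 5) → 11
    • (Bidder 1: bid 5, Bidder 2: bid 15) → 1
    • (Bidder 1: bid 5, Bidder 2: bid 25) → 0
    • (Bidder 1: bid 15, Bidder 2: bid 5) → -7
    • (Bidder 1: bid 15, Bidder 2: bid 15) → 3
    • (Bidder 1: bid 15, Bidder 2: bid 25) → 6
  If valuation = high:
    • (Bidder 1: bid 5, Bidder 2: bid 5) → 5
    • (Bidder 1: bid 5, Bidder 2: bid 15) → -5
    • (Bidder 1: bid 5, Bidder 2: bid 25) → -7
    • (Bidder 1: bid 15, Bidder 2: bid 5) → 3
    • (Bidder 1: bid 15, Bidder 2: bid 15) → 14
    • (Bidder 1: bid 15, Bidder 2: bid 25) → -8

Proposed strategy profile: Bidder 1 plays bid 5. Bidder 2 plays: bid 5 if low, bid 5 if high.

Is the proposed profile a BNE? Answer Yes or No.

Yes

A profile is a BNE iff every type of every player is best-responding given beliefs about the other side.
Bidder 1 plays bid 5: E[bid 5] = 0.625·(11) + 0.375·(11) = 11; E[bid 15] = 7. Best-responding. ✓
Bidder 2 (valuation low), facing bid 5: bid 5 gives 11, bid 15 gives 1, bid 25 gives 0. Proposed bid 5 is best. ✓
Bidder 2 (valuation high), facing bid 5: bid 5 gives 5, bid 15 gives -5, bid 25 gives -7. Proposed bid 5 is best. ✓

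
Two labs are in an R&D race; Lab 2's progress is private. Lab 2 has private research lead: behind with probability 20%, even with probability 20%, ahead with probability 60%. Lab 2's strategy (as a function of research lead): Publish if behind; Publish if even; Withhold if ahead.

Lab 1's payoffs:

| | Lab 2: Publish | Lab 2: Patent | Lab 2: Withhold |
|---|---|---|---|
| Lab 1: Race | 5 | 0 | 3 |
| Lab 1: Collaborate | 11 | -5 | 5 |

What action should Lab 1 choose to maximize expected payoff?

E[Race] = 0.2·(5) + 0.2·(5) + 0.6·(3) = 3.8
E[Collaborate] = 0.2·(11) + 0.2·(11) + 0.6·(5) = 7.4
Best response: Collaborate (7.4 is the largest).

Collaborate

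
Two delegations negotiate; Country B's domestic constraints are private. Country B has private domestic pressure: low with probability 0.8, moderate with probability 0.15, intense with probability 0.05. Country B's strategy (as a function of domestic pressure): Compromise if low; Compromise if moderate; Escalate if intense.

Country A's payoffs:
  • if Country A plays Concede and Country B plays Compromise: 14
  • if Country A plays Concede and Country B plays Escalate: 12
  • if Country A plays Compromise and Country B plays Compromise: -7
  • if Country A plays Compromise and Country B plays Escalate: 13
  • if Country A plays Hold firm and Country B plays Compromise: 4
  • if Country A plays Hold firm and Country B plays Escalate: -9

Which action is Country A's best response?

Compute Country A's expected payoff for each action, taking the expectation over Country B's type.
E[Concede] = 0.8·(14) + 0.15·(14) + 0.05·(12) = 13.9
E[Compromise] = 0.8·(-7) + 0.15·(-7) + 0.05·(13) = -6
E[Hold firm] = 0.8·(4) + 0.15·(4) + 0.05·(-9) = 3.35
Best response: Concede (13.9 is the largest).

Concede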